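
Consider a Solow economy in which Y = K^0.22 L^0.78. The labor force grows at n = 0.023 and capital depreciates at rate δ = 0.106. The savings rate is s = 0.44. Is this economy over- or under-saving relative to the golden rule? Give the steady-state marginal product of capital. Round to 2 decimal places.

n + δ = 0.023 + 0.106 = 0.129.
Steady-state k*: s·k^0.22 = 0.129·k gives k* = (0.44/0.129)^(1/0.78) ≈ 4.8212.
MPK = 0.22·4.8212^(-0.78) ≈ 0.0645.
MPK < n+δ = 0.129, so the economy is dynamically inefficient (over-saving).

over-saving; MPK ≈ 0.06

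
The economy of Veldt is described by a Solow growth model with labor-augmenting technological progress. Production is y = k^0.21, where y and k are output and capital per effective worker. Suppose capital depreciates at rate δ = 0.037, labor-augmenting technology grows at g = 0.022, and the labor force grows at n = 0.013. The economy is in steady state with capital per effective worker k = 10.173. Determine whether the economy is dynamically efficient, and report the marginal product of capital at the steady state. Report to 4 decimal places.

The effective depreciation rate is n + g + δ = 0.013 + 0.022 + 0.037 = 0.072.
MPK = 0.21·k^(0.21−1) = 0.21·10.173^(-0.79) ≈ 0.0336.
MPK < 0.072, so the economy is dynamically inefficient (over-saving).

dynamically inefficient; MPK ≈ 0.0336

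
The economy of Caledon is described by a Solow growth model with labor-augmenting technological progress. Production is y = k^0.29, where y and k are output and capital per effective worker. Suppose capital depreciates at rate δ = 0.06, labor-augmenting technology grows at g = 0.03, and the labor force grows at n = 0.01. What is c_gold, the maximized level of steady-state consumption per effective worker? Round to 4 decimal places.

c_gold ≈ 1.0968

Break-even investment rate: n + g + δ = 0.01 + 0.03 + 0.06 = 0.1.
Setting f'(k) = n+g+δ gives 0.29·k^(0.29−1) = 0.1, hence k_gold = (0.29/0.1)^(1/0.71) ≈ 4.4799.
y_gold = 4.4799^0.29 ≈ 1.5448.
c_gold = y_gold − (n+g+δ)·k_gold = 1.5448 − 0.1·4.4799 ≈ 1.0968.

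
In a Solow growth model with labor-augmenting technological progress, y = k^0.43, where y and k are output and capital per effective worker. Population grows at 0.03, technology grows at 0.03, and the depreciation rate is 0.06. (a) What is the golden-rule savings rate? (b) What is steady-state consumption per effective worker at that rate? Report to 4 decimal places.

The effective depreciation rate is n + g + δ = 0.03 + 0.03 + 0.06 = 0.12.
For Cobb-Douglas, s_gold equals capital's share: s_gold = 0.43.
Golden rule sets MPK = n+g+δ: 0.43·k^(0.43−1) = 0.12, so k_gold = (0.43/0.12)^(1/0.57) ≈ 9.3850.
y_gold = 9.3850^0.43 ≈ 2.6191; c_gold = (1−0.43)·y_gold ≈ 1.4929.

(a) s_gold = 0.4300; (b) c_gold ≈ 1.4929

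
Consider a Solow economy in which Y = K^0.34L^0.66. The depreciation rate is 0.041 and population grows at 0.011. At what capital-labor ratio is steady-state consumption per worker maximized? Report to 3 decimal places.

Capital per worker breaks even when investment replaces (n + δ)·k; here n + δ = 0.052.
At the golden rule the marginal product of capital equals n+δ: 0.34·k^(0.34−1) = 0.052. Solving, k_gold = (0.34/0.052)^(1/0.66) ≈ 17.2016.

k_gold ≈ 17.202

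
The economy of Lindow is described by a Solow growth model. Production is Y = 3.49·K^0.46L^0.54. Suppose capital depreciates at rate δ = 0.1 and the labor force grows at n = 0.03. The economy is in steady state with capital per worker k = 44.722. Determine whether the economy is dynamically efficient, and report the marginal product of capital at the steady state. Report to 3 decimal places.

dynamically efficient; MPK ≈ 0.206

Break-even investment rate: n + δ = 0.03 + 0.1 = 0.13.
MPK = 0.46·3.49·k^(0.46−1) = 0.46·3.49·44.722^(-0.54) ≈ 0.2062.
MPK > 0.13, so the economy is dynamically efficient (under-saving).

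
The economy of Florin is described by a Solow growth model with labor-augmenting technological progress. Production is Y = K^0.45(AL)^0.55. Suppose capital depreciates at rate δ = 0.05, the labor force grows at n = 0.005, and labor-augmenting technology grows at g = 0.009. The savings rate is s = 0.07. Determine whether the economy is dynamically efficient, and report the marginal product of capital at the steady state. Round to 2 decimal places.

Break-even investment rate: n + g + δ = 0.005 + 0.009 + 0.05 = 0.064.
Steady-state k*: s·k^0.45 = 0.064·k gives k* = (0.07/0.064)^(1/0.55) ≈ 1.1770.
MPK = 0.45·1.1770^(-0.55) ≈ 0.4114.
MPK > n+g+δ = 0.064, so the economy is dynamically efficient (under-saving).

dynamically efficient; MPK ≈ 0.41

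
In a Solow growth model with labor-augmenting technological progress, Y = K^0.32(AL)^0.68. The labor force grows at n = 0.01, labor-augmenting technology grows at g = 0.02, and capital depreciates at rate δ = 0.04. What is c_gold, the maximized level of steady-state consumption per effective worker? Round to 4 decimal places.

Capital per effective worker breaks even when investment replaces (n + g + δ)·k; here n + g + δ = 0.07.
Golden rule sets MPK = n+g+δ: 0.32·k^(0.32−1) = 0.07, so k_gold = (0.32/0.07)^(1/0.68) ≈ 9.3468.
y_gold = 9.3468^0.32 ≈ 2.0446.
c_gold = y_gold − (n+g+δ)·k_gold = 2.0446 − 0.07·9.3468 ≈ 1.3903.

c_gold ≈ 1.3903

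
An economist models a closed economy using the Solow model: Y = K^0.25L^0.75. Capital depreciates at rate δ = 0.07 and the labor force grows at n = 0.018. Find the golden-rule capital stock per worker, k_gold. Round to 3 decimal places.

The effective depreciation rate is n + δ = 0.018 + 0.07 = 0.088.
Maximizing c = f(k) − (n+δ)·k gives f'(k) = n+δ, i.e. 0.25·k^(0.25−1) = 0.088, so k_gold = (0.25/0.088)^(1/0.75) ≈ 4.0236.

k_gold ≈ 4.024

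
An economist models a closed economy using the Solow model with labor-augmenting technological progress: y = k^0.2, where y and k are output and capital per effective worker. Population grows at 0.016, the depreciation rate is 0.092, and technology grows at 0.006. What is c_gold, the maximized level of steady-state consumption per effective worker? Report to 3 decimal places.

c_gold ≈ 0.921

n + g + δ = 0.016 + 0.006 + 0.092 = 0.114.
Maximizing c = f(k) − (n+g+δ)·k gives f'(k) = n+g+δ, i.e. 0.2·k^(0.2−1) = 0.114, so k_gold = (0.2/0.114)^(1/0.8) ≈ 2.0191.
y_gold = 2.0191^0.2 ≈ 1.1509.
c_gold = y_gold − (n+g+δ)·k_gold = 1.1509 − 0.114·2.0191 ≈ 0.9207.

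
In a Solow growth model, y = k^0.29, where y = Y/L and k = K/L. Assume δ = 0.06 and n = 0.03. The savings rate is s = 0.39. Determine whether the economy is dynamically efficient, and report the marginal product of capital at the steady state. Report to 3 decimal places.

Break-even investment rate: n + δ = 0.03 + 0.06 = 0.09.
Steady-state k*: s·k^0.29 = 0.09·k gives k* = (0.39/0.09)^(1/0.71) ≈ 7.8874.
MPK = 0.29·7.8874^(-0.71) ≈ 0.0669.
MPK < n+δ = 0.09, so the economy is dynamically inefficient (over-saving).

dynamically inefficient; MPK ≈ 0.067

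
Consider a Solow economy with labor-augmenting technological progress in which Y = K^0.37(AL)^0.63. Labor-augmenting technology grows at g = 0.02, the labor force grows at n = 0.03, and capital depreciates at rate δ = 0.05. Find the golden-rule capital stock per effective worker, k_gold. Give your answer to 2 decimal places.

k_gold ≈ 7.98

Capital per effective worker breaks even when investment replaces (n + g + δ)·k; here n + g + δ = 0.1.
At the golden rule the marginal product of capital equals n+g+δ: 0.37·k^(0.37−1) = 0.1. Solving, k_gold = (0.37/0.1)^(1/0.63) ≈ 7.9782.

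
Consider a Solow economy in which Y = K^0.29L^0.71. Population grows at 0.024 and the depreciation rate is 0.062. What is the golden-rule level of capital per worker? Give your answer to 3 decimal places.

Capital per worker breaks even when investment replaces (n + δ)·k; here n + δ = 0.086.
Golden rule sets MPK = n+δ: 0.29·k^(0.29−1) = 0.086, so k_gold = (0.29/0.086)^(1/0.71) ≈ 5.5401.

k_gold ≈ 5.540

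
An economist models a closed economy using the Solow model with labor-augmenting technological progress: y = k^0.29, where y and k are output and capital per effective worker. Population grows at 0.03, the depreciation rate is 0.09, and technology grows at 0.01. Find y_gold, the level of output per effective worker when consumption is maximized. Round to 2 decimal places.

n + g + δ = 0.03 + 0.01 + 0.09 = 0.13.
Maximizing c = f(k) − (n+g+δ)·k gives f'(k) = n+g+δ, i.e. 0.29·k^(0.29−1) = 0.13, so k_gold = (0.29/0.13)^(1/0.71) ≈ 3.0959.
Output: y_gold = k_gold^0.29 = 3.0959^0.29 ≈ 1.3878.

y_gold ≈ 1.39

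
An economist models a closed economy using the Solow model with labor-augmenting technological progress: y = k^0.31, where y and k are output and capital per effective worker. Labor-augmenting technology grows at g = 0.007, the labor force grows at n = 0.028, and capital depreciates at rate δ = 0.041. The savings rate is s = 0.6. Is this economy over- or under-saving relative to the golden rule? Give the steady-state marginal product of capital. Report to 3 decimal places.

over-saving; MPK ≈ 0.039

Break-even investment rate: n + g + δ = 0.028 + 0.007 + 0.041 = 0.076.
Steady-state k*: s·k^0.31 = 0.076·k gives k* = (0.6/0.076)^(1/0.69) ≈ 19.9751.
MPK = 0.31·19.9751^(-0.69) ≈ 0.0393.
MPK < n+g+δ = 0.076, so the economy is dynamically inefficient (over-saving).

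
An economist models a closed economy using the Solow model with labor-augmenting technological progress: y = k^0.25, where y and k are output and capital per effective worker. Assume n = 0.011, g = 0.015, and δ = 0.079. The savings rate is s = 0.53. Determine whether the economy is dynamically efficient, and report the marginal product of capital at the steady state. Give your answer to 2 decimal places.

dynamically inefficient; MPK ≈ 0.05

The effective depreciation rate is n + g + δ = 0.011 + 0.015 + 0.079 = 0.105.
Steady-state k*: s·k^0.25 = 0.105·k gives k* = (0.53/0.105)^(1/0.75) ≈ 8.6586.
MPK = 0.25·8.6586^(-0.75) ≈ 0.0495.
MPK < n+g+δ = 0.105, so the economy is dynamically inefficient (over-saving).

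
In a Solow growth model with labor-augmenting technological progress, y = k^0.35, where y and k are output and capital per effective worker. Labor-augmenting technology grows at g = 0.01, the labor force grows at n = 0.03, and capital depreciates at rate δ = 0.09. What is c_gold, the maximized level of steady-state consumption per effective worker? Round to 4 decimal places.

Capital per effective worker breaks even when investment replaces (n + g + δ)·k; here n + g + δ = 0.13.
Maximizing c = f(k) − (n+g+δ)·k gives f'(k) = n+g+δ, i.e. 0.35·k^(0.35−1) = 0.13, so k_gold = (0.35/0.13)^(1/0.65) ≈ 4.5891.
y_gold = 4.5891^0.35 ≈ 1.7045.
c_gold = y_gold − (n+g+δ)·k_gold = 1.7045 − 0.13·4.5891 ≈ 1.1079.

c_gold ≈ 1.1079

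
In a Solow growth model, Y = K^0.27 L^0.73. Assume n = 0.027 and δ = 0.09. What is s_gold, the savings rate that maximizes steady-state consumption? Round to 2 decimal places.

The effective depreciation rate is n + δ = 0.027 + 0.09 = 0.117.
At the golden rule MPK = n+δ, and in any Cobb-Douglas steady state s = (n+δ)·k/y = MPK·k/y = capital's share 0.27.

s_gold = 0.27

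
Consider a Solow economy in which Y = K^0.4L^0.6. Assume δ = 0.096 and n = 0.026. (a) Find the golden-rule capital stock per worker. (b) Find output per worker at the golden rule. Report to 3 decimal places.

n + δ = 0.026 + 0.096 = 0.122.
At the golden rule the marginal product of capital equals n+δ: 0.4·k^(0.4−1) = 0.122. Solving, k_gold = (0.4/0.122)^(1/0.6) ≈ 7.2360.
y_gold = 7.2360^0.4 ≈ 2.2070.

(a) k_gold ≈ 7.236; (b) y_gold ≈ 2.207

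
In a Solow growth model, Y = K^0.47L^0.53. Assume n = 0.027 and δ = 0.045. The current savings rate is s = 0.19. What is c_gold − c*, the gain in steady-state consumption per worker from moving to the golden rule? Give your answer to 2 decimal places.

Break-even investment rate: n + δ = 0.027 + 0.045 = 0.072.
Current steady state (s = 0.19): k* = (0.19/0.072)^(1/0.53) ≈ 6.2393, y* = 6.2393^0.47 ≈ 2.3644, c* = (1−0.19)·2.3644 ≈ 1.9151.
Maximizing c = f(k) − (n+δ)·k gives f'(k) = n+δ, i.e. 0.47·k^(0.47−1) = 0.072, so k_gold = (0.47/0.072)^(1/0.53) ≈ 34.4582.
y_gold = 34.4582^0.47 ≈ 5.2787, c_gold = y_gold − 0.072·k_gold ≈ 2.7977.
Gain: Δc = 2.7977 − 1.9151 ≈ 0.8826.

Δc ≈ 0.88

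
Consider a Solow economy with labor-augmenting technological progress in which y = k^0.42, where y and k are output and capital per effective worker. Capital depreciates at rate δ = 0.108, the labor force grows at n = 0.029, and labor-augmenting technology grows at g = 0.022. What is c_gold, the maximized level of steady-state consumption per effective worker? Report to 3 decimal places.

n + g + δ = 0.029 + 0.022 + 0.108 = 0.159.
At the golden rule the marginal product of capital equals n+g+δ: 0.42·k^(0.42−1) = 0.159. Solving, k_gold = (0.42/0.159)^(1/0.58) ≈ 5.3374.
y_gold = 5.3374^0.42 ≈ 2.0206.
c_gold = y_gold − (n+g+δ)·k_gold = 2.0206 − 0.159·5.3374 ≈ 1.1719.

c_gold ≈ 1.172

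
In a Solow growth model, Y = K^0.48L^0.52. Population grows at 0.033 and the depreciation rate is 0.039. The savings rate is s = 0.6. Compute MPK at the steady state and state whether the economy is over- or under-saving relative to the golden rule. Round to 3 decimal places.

over-saving; MPK ≈ 0.058

n + δ = 0.033 + 0.039 = 0.072.
Steady-state k*: s·k^0.48 = 0.072·k gives k* = (0.6/0.072)^(1/0.52) ≈ 58.9937.
MPK = 0.48·58.9937^(-0.52) ≈ 0.0576.
MPK < n+δ = 0.072, so the economy is dynamically inefficient (over-saving).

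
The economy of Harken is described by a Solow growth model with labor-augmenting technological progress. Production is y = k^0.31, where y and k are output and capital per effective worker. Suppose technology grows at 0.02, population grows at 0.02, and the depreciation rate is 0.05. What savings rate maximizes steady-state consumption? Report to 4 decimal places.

s_gold = 0.3100

The effective depreciation rate is n + g + δ = 0.02 + 0.02 + 0.05 = 0.09.
At the golden rule MPK = n+g+δ, and in any Cobb-Douglas steady state s = (n+g+δ)·k/y = MPK·k/y = capital's share 0.31.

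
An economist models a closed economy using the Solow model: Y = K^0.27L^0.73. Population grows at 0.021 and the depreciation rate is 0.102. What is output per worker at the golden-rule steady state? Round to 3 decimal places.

y_gold ≈ 1.337

n + δ = 0.021 + 0.102 = 0.123.
At the golden rule the marginal product of capital equals n+δ: 0.27·k^(0.27−1) = 0.123. Solving, k_gold = (0.27/0.123)^(1/0.73) ≈ 2.9360.
Output: y_gold = k_gold^0.27 = 2.9360^0.27 ≈ 1.3375.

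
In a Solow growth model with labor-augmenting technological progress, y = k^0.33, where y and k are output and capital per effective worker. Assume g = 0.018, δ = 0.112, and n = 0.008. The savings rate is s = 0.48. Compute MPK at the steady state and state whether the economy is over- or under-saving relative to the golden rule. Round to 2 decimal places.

Break-even investment rate: n + g + δ = 0.008 + 0.018 + 0.112 = 0.138.
Steady-state k*: s·k^0.33 = 0.138·k gives k* = (0.48/0.138)^(1/0.67) ≈ 6.4269.
MPK = 0.33·6.4269^(-0.67) ≈ 0.0949.
MPK < n+g+δ = 0.138, so the economy is dynamically inefficient (over-saving).

over-saving; MPK ≈ 0.09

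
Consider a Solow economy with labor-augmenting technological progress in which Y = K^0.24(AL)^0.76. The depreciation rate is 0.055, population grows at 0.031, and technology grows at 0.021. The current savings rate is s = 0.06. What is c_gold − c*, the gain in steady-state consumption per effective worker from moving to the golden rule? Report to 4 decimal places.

Capital per effective worker breaks even when investment replaces (n + g + δ)·k; here n + g + δ = 0.107.
Current steady state (s = 0.06): k* = (0.06/0.107)^(1/0.76) ≈ 0.4671, y* = 0.4671^0.24 ≈ 0.8330, c* = (1−0.06)·0.8330 ≈ 0.7831.
At the golden rule the marginal product of capital equals n+g+δ: 0.24·k^(0.24−1) = 0.107. Solving, k_gold = (0.24/0.107)^(1/0.76) ≈ 2.8948.
y_gold = 2.8948^0.24 ≈ 1.2906, c_gold = y_gold − 0.107·k_gold ≈ 0.9808.
Gain: Δc = 0.9808 − 0.7831 ≈ 0.1978.

Δc ≈ 0.1978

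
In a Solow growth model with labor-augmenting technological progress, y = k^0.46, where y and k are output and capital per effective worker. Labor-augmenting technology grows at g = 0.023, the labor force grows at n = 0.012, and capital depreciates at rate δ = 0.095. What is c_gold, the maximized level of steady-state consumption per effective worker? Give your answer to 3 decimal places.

c_gold ≈ 1.585

The effective depreciation rate is n + g + δ = 0.012 + 0.023 + 0.095 = 0.13.
At the golden rule the marginal product of capital equals n+g+δ: 0.46·k^(0.46−1) = 0.13. Solving, k_gold = (0.46/0.13)^(1/0.54) ≈ 10.3830.
y_gold = 10.3830^0.46 ≈ 2.9343.
c_gold = y_gold − (n+g+δ)·k_gold = 2.9343 − 0.13·10.3830 ≈ 1.5845.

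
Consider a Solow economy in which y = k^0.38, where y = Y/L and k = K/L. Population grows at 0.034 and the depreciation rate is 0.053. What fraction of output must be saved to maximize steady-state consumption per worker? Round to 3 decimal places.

Break-even investment rate: n + δ = 0.034 + 0.053 = 0.087.
At the golden rule MPK = n+δ, and in any Cobb-Douglas steady state s = (n+δ)·k/y = MPK·k/y = capital's share 0.38.

s_gold = 0.380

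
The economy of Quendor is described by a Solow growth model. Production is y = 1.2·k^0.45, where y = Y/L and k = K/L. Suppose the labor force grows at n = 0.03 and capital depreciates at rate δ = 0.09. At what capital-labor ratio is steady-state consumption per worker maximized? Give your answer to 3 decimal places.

The effective depreciation rate is n + δ = 0.03 + 0.09 = 0.12.
At the golden rule the marginal product of capital equals n+δ: 0.45·1.2·k^(0.45−1) = 0.12. Solving, k_gold = (0.45·1.2/0.12)^(1/0.55) ≈ 15.4049.

k_gold ≈ 15.405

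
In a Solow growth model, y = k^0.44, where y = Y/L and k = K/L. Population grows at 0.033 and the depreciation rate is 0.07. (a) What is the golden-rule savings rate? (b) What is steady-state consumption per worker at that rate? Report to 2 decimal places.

Capital per worker breaks even when investment replaces (n + δ)·k; here n + δ = 0.103.
For Cobb-Douglas, s_gold equals capital's share: s_gold = 0.44.
Setting f'(k) = n+δ gives 0.44·k^(0.44−1) = 0.103, hence k_gold = (0.44/0.103)^(1/0.56) ≈ 13.3690.
y_gold = 13.3690^0.44 ≈ 3.1296; c_gold = (1−0.44)·y_gold ≈ 1.7526.

(a) s_gold = 0.44; (b) c_gold ≈ 1.75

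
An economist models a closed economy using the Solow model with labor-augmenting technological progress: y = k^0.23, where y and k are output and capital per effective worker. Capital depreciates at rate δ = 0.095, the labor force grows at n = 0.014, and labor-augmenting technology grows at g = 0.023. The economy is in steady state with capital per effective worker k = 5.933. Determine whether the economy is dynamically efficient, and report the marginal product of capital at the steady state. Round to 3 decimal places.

Break-even investment rate: n + g + δ = 0.014 + 0.023 + 0.095 = 0.132.
MPK = 0.23·k^(0.23−1) = 0.23·5.933^(-0.77) ≈ 0.0584.
MPK < 0.132, so the economy is dynamically inefficient (over-saving).

dynamically inefficient; MPK ≈ 0.058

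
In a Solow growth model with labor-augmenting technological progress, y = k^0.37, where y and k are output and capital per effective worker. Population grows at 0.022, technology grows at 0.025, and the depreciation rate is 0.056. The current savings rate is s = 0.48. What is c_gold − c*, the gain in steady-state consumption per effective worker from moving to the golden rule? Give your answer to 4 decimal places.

Δc ≈ 0.0511

The effective depreciation rate is n + g + δ = 0.022 + 0.025 + 0.056 = 0.103.
Current steady state (s = 0.48): k* = (0.48/0.103)^(1/0.63) ≈ 11.5069, y* = 11.5069^0.37 ≈ 2.4692, c* = (1−0.48)·2.4692 ≈ 1.2840.
Maximizing c = f(k) − (n+g+δ)·k gives f'(k) = n+g+δ, i.e. 0.37·k^(0.37−1) = 0.103, so k_gold = (0.37/0.103)^(1/0.63) ≈ 7.6126.
y_gold = 7.6126^0.37 ≈ 2.1192, c_gold = y_gold − 0.103·k_gold ≈ 1.3351.
Gain: Δc = 1.3351 − 1.2840 ≈ 0.0511.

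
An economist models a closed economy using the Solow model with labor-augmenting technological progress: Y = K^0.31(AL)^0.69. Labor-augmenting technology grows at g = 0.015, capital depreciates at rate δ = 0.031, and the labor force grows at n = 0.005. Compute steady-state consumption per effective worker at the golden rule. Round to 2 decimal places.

The effective depreciation rate is n + g + δ = 0.005 + 0.015 + 0.031 = 0.051.
Golden rule sets MPK = n+g+δ: 0.31·k^(0.31−1) = 0.051, so k_gold = (0.31/0.051)^(1/0.69) ≈ 13.6751.
y_gold = 13.6751^0.31 ≈ 2.2498.
c_gold = y_gold − (n+g+δ)·k_gold = 2.2498 − 0.051·13.6751 ≈ 1.5523.

c_gold ≈ 1.55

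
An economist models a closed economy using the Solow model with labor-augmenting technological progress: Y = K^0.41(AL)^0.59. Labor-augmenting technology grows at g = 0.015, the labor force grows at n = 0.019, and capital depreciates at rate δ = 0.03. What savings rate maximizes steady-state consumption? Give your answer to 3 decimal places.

s_gold = 0.410

The effective depreciation rate is n + g + δ = 0.019 + 0.015 + 0.03 = 0.064.
At the golden rule MPK = n+g+δ, and in any Cobb-Douglas steady state s = (n+g+δ)·k/y = MPK·k/y = capital's share 0.41.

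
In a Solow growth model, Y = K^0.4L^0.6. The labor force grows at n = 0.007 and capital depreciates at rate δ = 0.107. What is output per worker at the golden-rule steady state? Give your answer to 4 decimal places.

y_gold ≈ 2.3091

Break-even investment rate: n + δ = 0.007 + 0.107 = 0.114.
Setting f'(k) = n+δ gives 0.4·k^(0.4−1) = 0.114, hence k_gold = (0.4/0.114)^(1/0.6) ≈ 8.1020.
Output: y_gold = k_gold^0.4 = 8.1020^0.4 ≈ 2.3091.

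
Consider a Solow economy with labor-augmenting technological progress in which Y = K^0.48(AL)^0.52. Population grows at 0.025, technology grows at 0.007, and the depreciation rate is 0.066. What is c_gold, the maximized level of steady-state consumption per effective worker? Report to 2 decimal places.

Capital per effective worker breaks even when investment replaces (n + g + δ)·k; here n + g + δ = 0.098.
Golden rule sets MPK = n+g+δ: 0.48·k^(0.48−1) = 0.098, so k_gold = (0.48/0.098)^(1/0.52) ≈ 21.2301.
y_gold = 21.2301^0.48 ≈ 4.3345.
c_gold = y_gold − (n+g+δ)·k_gold = 4.3345 − 0.098·21.2301 ≈ 2.2539.

c_gold ≈ 2.25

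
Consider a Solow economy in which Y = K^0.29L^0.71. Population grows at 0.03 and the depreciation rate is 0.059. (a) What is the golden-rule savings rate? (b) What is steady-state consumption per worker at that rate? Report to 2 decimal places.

Capital per worker breaks even when investment replaces (n + δ)·k; here n + δ = 0.089.
For Cobb-Douglas, s_gold equals capital's share: s_gold = 0.29.
At the golden rule the marginal product of capital equals n+δ: 0.29·k^(0.29−1) = 0.089. Solving, k_gold = (0.29/0.089)^(1/0.71) ≈ 5.2789.
y_gold = 5.2789^0.29 ≈ 1.6201; c_gold = (1−0.29)·y_gold ≈ 1.1503.

(a) s_gold = 0.29; (b) c_gold ≈ 1.15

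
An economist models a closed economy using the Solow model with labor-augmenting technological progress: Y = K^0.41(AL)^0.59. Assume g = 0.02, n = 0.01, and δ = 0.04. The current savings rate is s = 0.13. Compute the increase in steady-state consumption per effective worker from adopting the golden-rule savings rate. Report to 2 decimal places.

n + g + δ = 0.01 + 0.02 + 0.04 = 0.07.
Current steady state (s = 0.13): k* = (0.13/0.07)^(1/0.59) ≈ 2.8554, y* = 2.8554^0.41 ≈ 1.5375, c* = (1−0.13)·1.5375 ≈ 1.3377.
At the golden rule the marginal product of capital equals n+g+δ: 0.41·k^(0.41−1) = 0.07. Solving, k_gold = (0.41/0.07)^(1/0.59) ≈ 20.0061.
y_gold = 20.0061^0.41 ≈ 3.4157, c_gold = y_gold − 0.07·k_gold ≈ 2.0152.
Gain: Δc = 2.0152 − 1.3377 ≈ 0.6776.

Δc ≈ 0.68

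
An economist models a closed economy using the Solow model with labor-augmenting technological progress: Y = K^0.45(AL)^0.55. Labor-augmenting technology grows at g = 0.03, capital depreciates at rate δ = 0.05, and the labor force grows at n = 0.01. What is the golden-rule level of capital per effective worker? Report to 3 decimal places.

k_gold ≈ 18.658

Capital per effective worker breaks even when investment replaces (n + g + δ)·k; here n + g + δ = 0.09.
Setting f'(k) = n+g+δ gives 0.45·k^(0.45−1) = 0.09, hence k_gold = (0.45/0.09)^(1/0.55) ≈ 18.6575.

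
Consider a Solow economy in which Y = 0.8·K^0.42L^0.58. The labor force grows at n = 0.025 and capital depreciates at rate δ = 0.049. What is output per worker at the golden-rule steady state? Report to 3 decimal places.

y_gold ≈ 2.393

The effective depreciation rate is n + δ = 0.025 + 0.049 = 0.074.
Setting f'(k) = n+δ gives 0.42·0.8·k^(0.42−1) = 0.074, hence k_gold = (0.42·0.8/0.074)^(1/0.58) ≈ 13.5814.
Output: y_gold = 0.8·k_gold^0.42 = 0.8·13.5814^0.42 ≈ 2.3929.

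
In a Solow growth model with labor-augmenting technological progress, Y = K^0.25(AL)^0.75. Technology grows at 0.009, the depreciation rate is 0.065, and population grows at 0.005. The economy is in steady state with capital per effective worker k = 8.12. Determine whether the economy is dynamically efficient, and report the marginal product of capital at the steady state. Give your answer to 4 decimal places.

The effective depreciation rate is n + g + δ = 0.005 + 0.009 + 0.065 = 0.079.
MPK = 0.25·k^(0.25−1) = 0.25·8.12^(-0.75) ≈ 0.0520.
MPK < 0.079, so the economy is dynamically inefficient (over-saving).

dynamically inefficient; MPK ≈ 0.0520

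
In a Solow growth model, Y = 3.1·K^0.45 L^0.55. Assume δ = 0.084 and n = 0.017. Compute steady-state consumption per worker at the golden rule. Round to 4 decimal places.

c_gold ≈ 14.6103

The effective depreciation rate is n + δ = 0.017 + 0.084 = 0.101.
Setting f'(k) = n+δ gives 0.45·3.1·k^(0.45−1) = 0.101, hence k_gold = (0.45·3.1/0.101)^(1/0.55) ≈ 118.3551.
y_gold = 3.1·118.3551^0.45 ≈ 26.5641.
c_gold = y_gold − (n+δ)·k_gold = 26.5641 − 0.101·118.3551 ≈ 14.6103.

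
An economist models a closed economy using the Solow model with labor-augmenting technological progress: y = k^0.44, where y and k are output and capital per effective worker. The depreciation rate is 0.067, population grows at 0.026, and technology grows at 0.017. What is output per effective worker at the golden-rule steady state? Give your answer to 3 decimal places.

Break-even investment rate: n + g + δ = 0.026 + 0.017 + 0.067 = 0.11.
Setting f'(k) = n+g+δ gives 0.44·k^(0.44−1) = 0.11, hence k_gold = (0.44/0.11)^(1/0.56) ≈ 11.8880.
Output: y_gold = k_gold^0.44 = 11.8880^0.44 ≈ 2.9720.

y_gold ≈ 2.972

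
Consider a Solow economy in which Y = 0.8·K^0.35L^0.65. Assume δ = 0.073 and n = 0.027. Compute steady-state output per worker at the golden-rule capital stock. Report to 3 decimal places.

y_gold ≈ 1.393

n + δ = 0.027 + 0.073 = 0.1.
Setting f'(k) = n+δ gives 0.35·0.8·k^(0.35−1) = 0.1, hence k_gold = (0.35·0.8/0.1)^(1/0.65) ≈ 4.8746.
Output: y_gold = 0.8·k_gold^0.35 = 0.8·4.8746^0.35 ≈ 1.3927.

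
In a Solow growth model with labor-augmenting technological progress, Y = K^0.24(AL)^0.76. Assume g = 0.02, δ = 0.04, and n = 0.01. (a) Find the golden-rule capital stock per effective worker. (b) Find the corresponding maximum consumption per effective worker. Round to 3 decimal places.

Capital per effective worker breaks even when investment replaces (n + g + δ)·k; here n + g + δ = 0.07.
Maximizing c = f(k) − (n+g+δ)·k gives f'(k) = n+g+δ, i.e. 0.24·k^(0.24−1) = 0.07, so k_gold = (0.24/0.07)^(1/0.76) ≈ 5.0594.
y_gold = 5.0594^0.24 ≈ 1.4756; c_gold = y_gold − 0.07·k_gold ≈ 1.1215.

(a) k_gold ≈ 5.059; (b) c_gold ≈ 1.121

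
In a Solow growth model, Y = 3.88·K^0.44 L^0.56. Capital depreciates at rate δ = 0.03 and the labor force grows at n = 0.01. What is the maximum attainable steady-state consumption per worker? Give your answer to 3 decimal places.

c_gold ≈ 41.487

Capital per worker breaks even when investment replaces (n + δ)·k; here n + δ = 0.04.
Setting f'(k) = n+δ gives 0.44·3.88·k^(0.44−1) = 0.04, hence k_gold = (0.44·3.88/0.04)^(1/0.56) ≈ 814.9201.
y_gold = 3.88·814.9201^0.44 ≈ 74.0836.
c_gold = y_gold − (n+δ)·k_gold = 74.0836 − 0.04·814.9201 ≈ 41.4868.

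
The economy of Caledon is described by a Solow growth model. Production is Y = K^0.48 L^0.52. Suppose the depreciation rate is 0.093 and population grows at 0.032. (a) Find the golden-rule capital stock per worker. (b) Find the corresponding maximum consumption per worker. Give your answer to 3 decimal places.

(a) k_gold ≈ 13.296; (b) c_gold ≈ 1.800

n + δ = 0.032 + 0.093 = 0.125.
Golden rule sets MPK = n+δ: 0.48·k^(0.48−1) = 0.125, so k_gold = (0.48/0.125)^(1/0.52) ≈ 13.2958.
y_gold = 13.2958^0.48 ≈ 3.4624; c_gold = y_gold − 0.125·k_gold ≈ 1.8005.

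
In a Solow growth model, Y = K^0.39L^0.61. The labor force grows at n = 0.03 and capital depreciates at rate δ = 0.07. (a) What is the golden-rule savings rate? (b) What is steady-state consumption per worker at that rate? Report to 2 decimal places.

(a) s_gold = 0.39; (b) c_gold ≈ 1.46

The effective depreciation rate is n + δ = 0.03 + 0.07 = 0.1.
For Cobb-Douglas, s_gold equals capital's share: s_gold = 0.39.
At the golden rule the marginal product of capital equals n+δ: 0.39·k^(0.39−1) = 0.1. Solving, k_gold = (0.39/0.1)^(1/0.61) ≈ 9.3102.
y_gold = 9.3102^0.39 ≈ 2.3872; c_gold = (1−0.39)·y_gold ≈ 1.4562.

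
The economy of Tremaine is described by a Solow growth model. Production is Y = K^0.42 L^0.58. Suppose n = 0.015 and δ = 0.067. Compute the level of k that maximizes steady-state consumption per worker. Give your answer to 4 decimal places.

Capital per worker breaks even when investment replaces (n + δ)·k; here n + δ = 0.082.
Golden rule sets MPK = n+δ: 0.42·k^(0.42−1) = 0.082, so k_gold = (0.42/0.082)^(1/0.58) ≈ 16.7172.

k_gold ≈ 16.7172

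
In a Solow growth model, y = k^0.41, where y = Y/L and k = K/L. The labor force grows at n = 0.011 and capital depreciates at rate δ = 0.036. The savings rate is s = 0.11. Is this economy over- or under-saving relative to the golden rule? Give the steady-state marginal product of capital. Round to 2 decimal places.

Capital per worker breaks even when investment replaces (n + δ)·k; here n + δ = 0.047.
Steady-state k*: s·k^0.41 = 0.047·k gives k* = (0.11/0.047)^(1/0.59) ≈ 4.2259.
MPK = 0.41·4.2259^(-0.59) ≈ 0.1752.
MPK > n+δ = 0.047, so the economy is dynamically efficient (under-saving).

under-saving; MPK ≈ 0.18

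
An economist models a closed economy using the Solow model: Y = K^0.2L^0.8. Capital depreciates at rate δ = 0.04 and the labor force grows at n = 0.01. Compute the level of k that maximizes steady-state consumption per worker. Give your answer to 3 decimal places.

Capital per worker breaks even when investment replaces (n + δ)·k; here n + δ = 0.05.
Setting f'(k) = n+δ gives 0.2·k^(0.2−1) = 0.05, hence k_gold = (0.2/0.05)^(1/0.8) ≈ 5.6569.

k_gold ≈ 5.657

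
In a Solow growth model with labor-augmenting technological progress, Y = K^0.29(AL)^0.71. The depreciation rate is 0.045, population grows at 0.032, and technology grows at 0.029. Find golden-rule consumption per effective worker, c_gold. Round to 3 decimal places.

The effective depreciation rate is n + g + δ = 0.032 + 0.029 + 0.045 = 0.106.
Golden rule sets MPK = n+g+δ: 0.29·k^(0.29−1) = 0.106, so k_gold = (0.29/0.106)^(1/0.71) ≈ 4.1269.
y_gold = 4.1269^0.29 ≈ 1.5084.
c_gold = y_gold − (n+g+δ)·k_gold = 1.5084 − 0.106·4.1269 ≈ 1.0710.

c_gold ≈ 1.071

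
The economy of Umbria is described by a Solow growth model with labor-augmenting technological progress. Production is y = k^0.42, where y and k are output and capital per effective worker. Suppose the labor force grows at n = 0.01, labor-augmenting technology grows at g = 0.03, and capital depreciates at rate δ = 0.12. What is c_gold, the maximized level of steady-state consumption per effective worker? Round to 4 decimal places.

c_gold ≈ 1.1666

The effective depreciation rate is n + g + δ = 0.01 + 0.03 + 0.12 = 0.16.
At the golden rule the marginal product of capital equals n+g+δ: 0.42·k^(0.42−1) = 0.16. Solving, k_gold = (0.42/0.16)^(1/0.58) ≈ 5.2800.
y_gold = 5.2800^0.42 ≈ 2.0114.
c_gold = y_gold − (n+g+δ)·k_gold = 2.0114 − 0.16·5.2800 ≈ 1.1666.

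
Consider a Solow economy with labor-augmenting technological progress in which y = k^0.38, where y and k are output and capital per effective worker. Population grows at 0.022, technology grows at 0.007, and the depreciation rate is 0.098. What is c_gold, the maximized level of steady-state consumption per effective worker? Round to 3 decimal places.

c_gold ≈ 1.214

Capital per effective worker breaks even when investment replaces (n + g + δ)·k; here n + g + δ = 0.127.
Golden rule sets MPK = n+g+δ: 0.38·k^(0.38−1) = 0.127, so k_gold = (0.38/0.127)^(1/0.62) ≈ 5.8575.
y_gold = 5.8575^0.38 ≈ 1.9576.
c_gold = y_gold − (n+g+δ)·k_gold = 1.9576 − 0.127·5.8575 ≈ 1.2137.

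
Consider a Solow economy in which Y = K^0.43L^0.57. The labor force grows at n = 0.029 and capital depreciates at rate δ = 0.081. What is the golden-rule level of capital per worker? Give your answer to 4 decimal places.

The effective depreciation rate is n + δ = 0.029 + 0.081 = 0.11.
Golden rule sets MPK = n+δ: 0.43·k^(0.43−1) = 0.11, so k_gold = (0.43/0.11)^(1/0.57) ≈ 10.9328.

k_gold ≈ 10.9328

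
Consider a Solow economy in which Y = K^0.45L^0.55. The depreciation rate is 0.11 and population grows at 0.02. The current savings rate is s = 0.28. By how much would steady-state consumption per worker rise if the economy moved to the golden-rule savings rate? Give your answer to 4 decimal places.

n + δ = 0.02 + 0.11 = 0.13.
Current steady state (s = 0.28): k* = (0.28/0.13)^(1/0.55) ≈ 4.0350, y* = 4.0350^0.45 ≈ 1.8734, c* = (1−0.28)·1.8734 ≈ 1.3488.
Maximizing c = f(k) − (n+δ)·k gives f'(k) = n+δ, i.e. 0.45·k^(0.45−1) = 0.13, so k_gold = (0.45/0.13)^(1/0.55) ≈ 9.5607.
y_gold = 9.5607^0.45 ≈ 2.7620, c_gold = y_gold − 0.13·k_gold ≈ 1.5191.
Gain: Δc = 1.5191 − 1.3488 ≈ 0.1702.

Δc ≈ 0.1702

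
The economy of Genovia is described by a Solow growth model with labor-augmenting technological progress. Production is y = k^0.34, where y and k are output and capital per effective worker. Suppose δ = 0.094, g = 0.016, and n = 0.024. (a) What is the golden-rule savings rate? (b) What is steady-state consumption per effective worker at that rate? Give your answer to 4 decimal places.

(a) s_gold = 0.3400; (b) c_gold ≈ 1.0662

Break-even investment rate: n + g + δ = 0.024 + 0.016 + 0.094 = 0.134.
For Cobb-Douglas, s_gold equals capital's share: s_gold = 0.34.
Setting f'(k) = n+g+δ gives 0.34·k^(0.34−1) = 0.134, hence k_gold = (0.34/0.134)^(1/0.66) ≈ 4.0991.
y_gold = 4.0991^0.34 ≈ 1.6155; c_gold = (1−0.34)·y_gold ≈ 1.0662.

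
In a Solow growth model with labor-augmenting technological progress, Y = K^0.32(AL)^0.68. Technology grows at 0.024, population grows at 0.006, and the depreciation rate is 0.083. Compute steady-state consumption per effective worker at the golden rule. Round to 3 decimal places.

c_gold ≈ 1.110

n + g + δ = 0.006 + 0.024 + 0.083 = 0.113.
Golden rule sets MPK = n+g+δ: 0.32·k^(0.32−1) = 0.113, so k_gold = (0.32/0.113)^(1/0.68) ≈ 4.6218.
y_gold = 4.6218^0.32 ≈ 1.6321.
c_gold = y_gold − (n+g+δ)·k_gold = 1.6321 − 0.113·4.6218 ≈ 1.1098.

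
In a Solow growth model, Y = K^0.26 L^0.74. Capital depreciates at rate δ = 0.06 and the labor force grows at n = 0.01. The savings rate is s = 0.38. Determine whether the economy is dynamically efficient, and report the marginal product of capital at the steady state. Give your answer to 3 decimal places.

Capital per worker breaks even when investment replaces (n + δ)·k; here n + δ = 0.07.
Steady-state k*: s·k^0.26 = 0.07·k gives k* = (0.38/0.07)^(1/0.74) ≈ 9.8360.
MPK = 0.26·9.8360^(-0.74) ≈ 0.0479.
MPK < n+δ = 0.07, so the economy is dynamically inefficient (over-saving).

dynamically inefficient; MPK ≈ 0.048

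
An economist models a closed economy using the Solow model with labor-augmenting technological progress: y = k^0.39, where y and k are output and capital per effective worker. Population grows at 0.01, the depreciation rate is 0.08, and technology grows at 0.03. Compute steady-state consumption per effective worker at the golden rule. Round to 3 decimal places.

Capital per effective worker breaks even when investment replaces (n + g + δ)·k; here n + g + δ = 0.12.
Maximizing c = f(k) − (n+g+δ)·k gives f'(k) = n+g+δ, i.e. 0.39·k^(0.39−1) = 0.12, so k_gold = (0.39/0.12)^(1/0.61) ≈ 6.9048.
y_gold = 6.9048^0.39 ≈ 2.1246.
c_gold = y_gold − (n+g+δ)·k_gold = 2.1246 − 0.12·6.9048 ≈ 1.2960.

c_gold ≈ 1.296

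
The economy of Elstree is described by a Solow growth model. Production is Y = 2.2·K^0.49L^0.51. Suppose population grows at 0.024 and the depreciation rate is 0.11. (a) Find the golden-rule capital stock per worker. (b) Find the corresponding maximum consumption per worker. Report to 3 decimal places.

(a) k_gold ≈ 59.637; (b) c_gold ≈ 8.318

n + δ = 0.024 + 0.11 = 0.134.
At the golden rule the marginal product of capital equals n+δ: 0.49·2.2·k^(0.49−1) = 0.134. Solving, k_gold = (0.49·2.2/0.134)^(1/0.51) ≈ 59.6372.
y_gold = 2.2·59.6372^0.49 ≈ 16.3090; c_gold = y_gold − 0.134·k_gold ≈ 8.3176.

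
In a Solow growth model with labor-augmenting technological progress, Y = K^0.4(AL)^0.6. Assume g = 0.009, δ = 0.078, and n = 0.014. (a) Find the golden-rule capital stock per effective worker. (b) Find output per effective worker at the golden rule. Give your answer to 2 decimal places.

Break-even investment rate: n + g + δ = 0.014 + 0.009 + 0.078 = 0.101.
Golden rule sets MPK = n+g+δ: 0.4·k^(0.4−1) = 0.101, so k_gold = (0.4/0.101)^(1/0.6) ≈ 9.9136.
y_gold = 9.9136^0.4 ≈ 2.5032.

(a) k_gold ≈ 9.91; (b) y_gold ≈ 2.50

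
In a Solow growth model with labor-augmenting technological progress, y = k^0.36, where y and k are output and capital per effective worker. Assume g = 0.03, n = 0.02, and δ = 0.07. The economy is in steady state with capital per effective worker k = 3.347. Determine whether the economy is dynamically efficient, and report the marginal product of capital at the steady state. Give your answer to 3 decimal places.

The effective depreciation rate is n + g + δ = 0.02 + 0.03 + 0.07 = 0.12.
MPK = 0.36·k^(0.36−1) = 0.36·3.347^(-0.64) ≈ 0.1662.
MPK > 0.12, so the economy is dynamically efficient (under-saving).

dynamically efficient; MPK ≈ 0.166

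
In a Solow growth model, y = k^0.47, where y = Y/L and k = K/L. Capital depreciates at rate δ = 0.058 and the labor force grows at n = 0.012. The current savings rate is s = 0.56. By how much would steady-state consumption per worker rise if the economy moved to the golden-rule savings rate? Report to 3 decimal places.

Δc ≈ 0.087

n + δ = 0.012 + 0.058 = 0.07.
Current steady state (s = 0.56): k* = (0.56/0.07)^(1/0.53) ≈ 50.5759, y* = 50.5759^0.47 ≈ 6.3220, c* = (1−0.56)·6.3220 ≈ 2.7817.
At the golden rule the marginal product of capital equals n+δ: 0.47·k^(0.47−1) = 0.07. Solving, k_gold = (0.47/0.07)^(1/0.53) ≈ 36.3393.
y_gold = 36.3393^0.47 ≈ 5.4122, c_gold = y_gold − 0.07·k_gold ≈ 2.8685.
Gain: Δc = 2.8685 − 2.7817 ≈ 0.0868.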